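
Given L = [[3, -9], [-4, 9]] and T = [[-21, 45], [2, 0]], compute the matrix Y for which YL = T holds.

Since L sits to the right of Y, Y = TL⁻¹.
L has determinant -9; L⁻¹ = [[-1, -1], [-4/9, -1/3]].
Y = TL⁻¹ = [[-21, 45], [2, 0]] · [[-1, -1], [-4/9, -1/3]] = [[1, 6], [-2, -2]].

Y = [[1, 6], [-2, -2]]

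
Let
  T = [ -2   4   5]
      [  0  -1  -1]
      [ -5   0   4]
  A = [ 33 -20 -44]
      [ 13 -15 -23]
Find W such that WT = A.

Right-multiplying both sides by T⁻¹ gives W = AT⁻¹.
T has determinant 3; T⁻¹ = [[-4/3, -16/3, 1/3], [5/3, 17/3, -2/3], [-5/3, -20/3, 2/3]].
W = AT⁻¹ = [[33, -20, -44], [13, -15, -23]] · [[-4/3, -16/3, 1/3], [5/3, 17/3, -2/3], [-5/3, -20/3, 2/3]] = [[-4, 4, -5], [-4, -1, -1]].

W = [[-4, 4, -5], [-4, -1, -1]]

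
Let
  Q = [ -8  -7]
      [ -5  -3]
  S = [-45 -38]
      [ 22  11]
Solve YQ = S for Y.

Right-multiplying both sides by Q⁻¹ gives Y = SQ⁻¹.
det Q = -11, so Q⁻¹ = [[3/11, -7/11], [-5/11, 8/11]].
Y = SQ⁻¹ = [[-45, -38], [22, 11]] · [[3/11, -7/11], [-5/11, 8/11]] = [[5, 1], [1, -6]].

Y = [[5, 1], [1, -6]]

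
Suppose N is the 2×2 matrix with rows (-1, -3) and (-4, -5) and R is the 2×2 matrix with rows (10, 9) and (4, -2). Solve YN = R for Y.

Y = [[2, -3], [4, -2]]

N is on the right of Y, so right-multiply by N⁻¹: Y = RN⁻¹.
det N = -7; the adjugate gives N⁻¹ = [[5/7, -3/7], [-4/7, 1/7]].
Y = RN⁻¹ = [[10, 9], [4, -2]] · [[5/7, -3/7], [-4/7, 1/7]] = [[2, -3], [4, -2]].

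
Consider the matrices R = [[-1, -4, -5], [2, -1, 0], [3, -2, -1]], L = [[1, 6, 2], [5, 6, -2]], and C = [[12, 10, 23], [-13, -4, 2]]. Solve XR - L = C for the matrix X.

X = [[-5, 4, 0], [1, 4, -5]]

XR = C + L = [[13, 16, 25], [-8, 2, 0]].
Since R sits to the right of X, X = (C + L)R⁻¹.
det R = -4, so R⁻¹ = [[-1/4, -3/2, 5/4], [-1/2, -4, 5/2], [1/4, 7/2, -9/4]].
X = (C + L)R⁻¹ = [[-5, 4, 0], [1, 4, -5]].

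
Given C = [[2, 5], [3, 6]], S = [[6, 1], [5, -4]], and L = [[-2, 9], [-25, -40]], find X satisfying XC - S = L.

XC = L + S = [[4, 10], [-20, -44]].
C is on the right of X, so right-multiply by C⁻¹: X = (L + S)C⁻¹.
det C = -3; the adjugate gives C⁻¹ = [[-2, 5/3], [1, -2/3]].
X = (L + S)C⁻¹ = [[2, 0], [-4, -4]].

X = [[2, 0], [-4, -4]]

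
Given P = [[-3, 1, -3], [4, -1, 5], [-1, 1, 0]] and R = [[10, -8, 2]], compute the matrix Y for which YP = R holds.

Y = [[-4, -2, -6]]

Since P sits to the right of Y, Y = RP⁻¹.
P has determinant 1; P⁻¹ = [[-5, -3, 2], [-5, -3, 3], [3, 2, -1]].
Y = RP⁻¹ = [[10, -8, 2]] · [[-5, -3, 2], [-5, -3, 3], [3, 2, -1]] = [[-4, -2, -6]].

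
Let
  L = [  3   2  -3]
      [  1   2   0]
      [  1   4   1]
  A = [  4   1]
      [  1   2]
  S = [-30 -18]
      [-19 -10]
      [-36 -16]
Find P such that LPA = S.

P = [[2, -3], [-3, 0], [2, -1]]

Left-multiply by L⁻¹ and right-multiply by A⁻¹: P = L⁻¹SA⁻¹.
L has determinant -2; L⁻¹ = [[-1, 7, -3], [1/2, -3, 3/2], [-1, 5, -2]].
A has determinant 7; A⁻¹ = [[2/7, -1/7], [-1/7, 4/7]].
L⁻¹S = [[5, -4], [-12, -3], [7, 0]].
P = (L⁻¹S)A⁻¹ = [[2, -3], [-3, 0], [2, -1]].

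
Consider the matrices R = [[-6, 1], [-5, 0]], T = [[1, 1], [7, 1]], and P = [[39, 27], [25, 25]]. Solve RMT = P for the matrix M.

M = [[-5, 0], [-5, 2]]

Left-multiply by R⁻¹ and right-multiply by T⁻¹: M = R⁻¹PT⁻¹.
det R = 5, so R⁻¹ = [[0, -1/5], [1, -6/5]].
det T = -6, so T⁻¹ = [[-1/6, 1/6], [7/6, -1/6]].
R⁻¹P = [[-5, -5], [9, -3]].
M = (R⁻¹P)T⁻¹ = [[-5, 0], [-5, 2]].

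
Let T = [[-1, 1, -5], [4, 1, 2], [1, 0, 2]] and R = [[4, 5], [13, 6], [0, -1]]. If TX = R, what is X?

X = [[6, 3], [-5, -2], [-3, -2]]

Left-multiplying both sides by T⁻¹ gives X = T⁻¹R.
det T = -3, so T⁻¹ = [[-2/3, 2/3, -7/3], [2, -1, 6], [1/3, -1/3, 5/3]].
X = T⁻¹R = [[-2/3, 2/3, -7/3], [2, -1, 6], [1/3, -1/3, 5/3]] · [[4, 5], [13, 6], [0, -1]] = [[6, 3], [-5, -2], [-3, -2]].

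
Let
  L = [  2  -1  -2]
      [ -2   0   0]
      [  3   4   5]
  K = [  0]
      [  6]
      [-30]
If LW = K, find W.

W = [[-3], [-4], [-1]]

Since L multiplies W on the left, W = L⁻¹K.
det L = 6; the adjugate gives L⁻¹ = [[0, -1/2, 0], [5/3, 8/3, 2/3], [-4/3, -11/6, -1/3]].
W = L⁻¹K = [[0, -1/2, 0], [5/3, 8/3, 2/3], [-4/3, -11/6, -1/3]] · [[0], [6], [-30]] = [[-3], [-4], [-1]].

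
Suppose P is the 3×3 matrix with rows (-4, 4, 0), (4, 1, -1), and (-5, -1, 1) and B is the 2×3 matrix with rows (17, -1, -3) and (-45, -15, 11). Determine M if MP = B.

M = [[-1, 2, -1], [-1, -6, 5]]

P is on the right of M, so right-multiply by P⁻¹: M = BP⁻¹.
P has determinant 4; P⁻¹ = [[0, -1, -1], [1/4, -1, -1], [1/4, -6, -5]].
M = BP⁻¹ = [[17, -1, -3], [-45, -15, 11]] · [[0, -1, -1], [1/4, -1, -1], [1/4, -6, -5]] = [[-1, 2, -1], [-1, -6, 5]].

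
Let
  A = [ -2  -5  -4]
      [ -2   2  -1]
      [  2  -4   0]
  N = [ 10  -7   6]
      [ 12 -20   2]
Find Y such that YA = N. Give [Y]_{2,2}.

-2

Right-multiplying both sides by A⁻¹ gives Y = NA⁻¹.
det A = 2; the adjugate gives A⁻¹ = [[-2, 8, 13/2], [-1, 4, 3], [2, -9, -7]].
Y = NA⁻¹ = [[10, -7, 6], [12, -20, 2]] · [[-2, 8, 13/2], [-1, 4, 3], [2, -9, -7]] = [[-1, -2, 2], [0, -2, 4]].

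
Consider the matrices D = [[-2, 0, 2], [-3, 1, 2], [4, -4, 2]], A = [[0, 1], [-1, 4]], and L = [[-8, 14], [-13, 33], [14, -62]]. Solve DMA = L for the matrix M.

Left-multiply by D⁻¹ and right-multiply by A⁻¹: M = D⁻¹LA⁻¹.
det D = -4, so D⁻¹ = [[-5/2, 2, 1/2], [-7/2, 3, 1/2], [-2, 2, 1/2]].
A has determinant 1; A⁻¹ = [[4, -1], [1, 0]].
D⁻¹L = [[1, 0], [-4, 19], [-3, 7]].
M = (D⁻¹L)A⁻¹ = [[4, -1], [3, 4], [-5, 3]].

M = [[4, -1], [3, 4], [-5, 3]]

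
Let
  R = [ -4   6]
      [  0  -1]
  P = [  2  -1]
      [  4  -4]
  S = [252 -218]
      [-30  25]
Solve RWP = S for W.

W = [[-1, -4], [5, 5]]

Isolating W: multiply by R⁻¹ from the left and P⁻¹ from the right, so W = R⁻¹SP⁻¹.
R has determinant 4; R⁻¹ = [[-1/4, -3/2], [0, -1]].
det P = -4; the adjugate gives P⁻¹ = [[1, -1/4], [1, -1/2]].
R⁻¹S = [[-18, 17], [30, -25]].
W = (R⁻¹S)P⁻¹ = [[-1, -4], [5, 5]].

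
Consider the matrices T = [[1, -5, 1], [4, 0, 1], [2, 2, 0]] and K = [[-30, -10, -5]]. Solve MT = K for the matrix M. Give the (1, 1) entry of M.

T is on the right of M, so right-multiply by T⁻¹: M = KT⁻¹.
det T = -4, so T⁻¹ = [[1/2, -1/2, 5/4], [-1/2, 1/2, -3/4], [-2, 3, -5]].
M = KT⁻¹ = [[-30, -10, -5]] · [[1/2, -1/2, 5/4], [-1/2, 1/2, -3/4], [-2, 3, -5]] = [[0, -5, -5]].

0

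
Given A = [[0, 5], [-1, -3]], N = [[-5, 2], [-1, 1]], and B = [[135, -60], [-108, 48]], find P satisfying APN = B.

Left-multiply by A⁻¹ and right-multiply by N⁻¹: P = A⁻¹BN⁻¹.
det A = 5; the adjugate gives A⁻¹ = [[-3/5, -1], [1/5, 0]].
N has determinant -3; N⁻¹ = [[-1/3, 2/3], [-1/3, 5/3]].
A⁻¹B = [[27, -12], [27, -12]].
P = (A⁻¹B)N⁻¹ = [[-5, -2], [-5, -2]].

P = [[-5, -2], [-5, -2]]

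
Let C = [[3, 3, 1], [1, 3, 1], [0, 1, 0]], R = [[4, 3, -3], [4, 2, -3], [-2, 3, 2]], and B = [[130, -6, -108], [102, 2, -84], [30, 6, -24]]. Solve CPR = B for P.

P = [[1, 1, -3], [3, 3, -3], [1, -3, -3]]

Isolating P: multiply by C⁻¹ from the left and R⁻¹ from the right, so P = C⁻¹BR⁻¹.
C has determinant -2; C⁻¹ = [[1/2, -1/2, 0], [0, 0, 1], [-1/2, 3/2, -3]].
det R = -2; the adjugate gives R⁻¹ = [[-13/2, 15/2, 3/2], [1, -1, 0], [-8, 9, 2]].
C⁻¹B = [[14, -4, -12], [30, 6, -24], [-2, -12, 0]].
P = (C⁻¹B)R⁻¹ = [[1, 1, -3], [3, 3, -3], [1, -3, -3]].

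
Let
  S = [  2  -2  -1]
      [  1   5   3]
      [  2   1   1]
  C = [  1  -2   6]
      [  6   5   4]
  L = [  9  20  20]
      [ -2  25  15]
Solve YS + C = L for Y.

YS = L − C = [[8, 22, 14], [-8, 20, 11]].
S is on the right of Y, so right-multiply by S⁻¹: Y = (L − C)S⁻¹.
det S = 3; the adjugate gives S⁻¹ = [[2/3, 1/3, -1/3], [5/3, 4/3, -7/3], [-3, -2, 4]].
Y = (L − C)S⁻¹ = [[0, 4, 2], [-5, 2, 0]].

Y = [[0, 4, 2], [-5, 2, 0]]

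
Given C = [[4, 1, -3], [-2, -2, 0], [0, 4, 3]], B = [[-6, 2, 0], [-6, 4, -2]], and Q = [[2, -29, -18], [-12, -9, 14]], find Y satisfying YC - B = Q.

Y = [[1, 4, -5], [-3, 3, 1]]

YC = Q + B = [[-4, -27, -18], [-18, -5, 12]].
Right-multiplying both sides by C⁻¹ gives Y = (Q + B)C⁻¹.
det C = 6, so C⁻¹ = [[-1, -5/2, -1], [1, 2, 1], [-4/3, -8/3, -1]].
Y = (Q + B)C⁻¹ = [[1, 4, -5], [-3, 3, 1]].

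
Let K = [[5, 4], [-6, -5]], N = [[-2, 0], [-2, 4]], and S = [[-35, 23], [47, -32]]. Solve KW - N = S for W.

KW = S + N = [[-37, 23], [45, -28]].
K is on the left of W, so left-multiply by K⁻¹: W = K⁻¹(S + N).
K has determinant -1; K⁻¹ = [[5, 4], [-6, -5]].
W = K⁻¹(S + N) = [[-5, 3], [-3, 2]].

W = [[-5, 3], [-3, 2]]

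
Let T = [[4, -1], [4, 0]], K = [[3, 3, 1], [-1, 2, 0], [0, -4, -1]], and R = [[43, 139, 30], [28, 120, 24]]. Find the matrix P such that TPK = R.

P = T⁻¹RK⁻¹ (apply T⁻¹ on the left and K⁻¹ on the right).
det T = 4, so T⁻¹ = [[0, 1/4], [-1, 1]].
K has determinant -5; K⁻¹ = [[2/5, 1/5, 2/5], [1/5, 3/5, 1/5], [-4/5, -12/5, -9/5]].
T⁻¹R = [[7, 30, 6], [-15, -19, -6]].
P = (T⁻¹R)K⁻¹ = [[4, 5, -2], [-5, 0, 1]].

P = [[4, 5, -2], [-5, 0, 1]]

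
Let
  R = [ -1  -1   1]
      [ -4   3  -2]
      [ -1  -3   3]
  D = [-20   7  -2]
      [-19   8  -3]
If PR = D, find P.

P = [[-4, 5, 4], [-5, 5, 4]]

Right-multiplying both sides by R⁻¹ gives P = DR⁻¹.
det R = -2, so R⁻¹ = [[-3/2, 0, 1/2], [-7, 1, 3], [-15/2, 1, 7/2]].
P = DR⁻¹ = [[-20, 7, -2], [-19, 8, -3]] · [[-3/2, 0, 1/2], [-7, 1, 3], [-15/2, 1, 7/2]] = [[-4, 5, 4], [-5, 5, 4]].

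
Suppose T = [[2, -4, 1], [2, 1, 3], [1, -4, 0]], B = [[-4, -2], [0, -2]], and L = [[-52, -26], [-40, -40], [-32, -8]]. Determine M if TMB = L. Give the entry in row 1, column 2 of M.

4

Isolating M: multiply by T⁻¹ from the left and B⁻¹ from the right, so M = T⁻¹LB⁻¹.
det T = 3, so T⁻¹ = [[4, -4/3, -13/3], [1, -1/3, -4/3], [-3, 4/3, 10/3]].
det B = 8, so B⁻¹ = [[-1/4, 1/4], [0, -1/2]].
T⁻¹L = [[-16, -16], [4, -2], [-4, -2]].
M = (T⁻¹L)B⁻¹ = [[4, 4], [-1, 2], [1, 0]].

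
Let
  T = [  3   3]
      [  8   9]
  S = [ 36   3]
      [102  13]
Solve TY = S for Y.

Y = [[6, -4], [6, 5]]

T is on the left of Y, so left-multiply by T⁻¹: Y = T⁻¹S.
det T = 3, so T⁻¹ = [[3, -1], [-8/3, 1]].
Y = T⁻¹S = [[3, -1], [-8/3, 1]] · [[36, 3], [102, 13]] = [[6, -4], [6, 5]].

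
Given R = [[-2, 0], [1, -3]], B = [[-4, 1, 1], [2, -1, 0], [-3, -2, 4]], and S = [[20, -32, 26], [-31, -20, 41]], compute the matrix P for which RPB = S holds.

P = [[3, -5, -4], [2, 0, -5]]

Isolating P: multiply by R⁻¹ from the left and B⁻¹ from the right, so P = R⁻¹SB⁻¹.
R has determinant 6; R⁻¹ = [[-1/2, 0], [-1/6, -1/3]].
det B = 1, so B⁻¹ = [[-4, -6, 1], [-8, -13, 2], [-7, -11, 2]].
R⁻¹S = [[-10, 16, -13], [7, 12, -18]].
P = (R⁻¹S)B⁻¹ = [[3, -5, -4], [2, 0, -5]].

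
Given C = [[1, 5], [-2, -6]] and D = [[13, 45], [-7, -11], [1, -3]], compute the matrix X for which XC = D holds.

X = [[3, -5], [5, 6], [-3, -2]]

Right-multiplying both sides by C⁻¹ gives X = DC⁻¹.
det C = 4; the adjugate gives C⁻¹ = [[-3/2, -5/4], [1/2, 1/4]].
X = DC⁻¹ = [[13, 45], [-7, -11], [1, -3]] · [[-3/2, -5/4], [1/2, 1/4]] = [[3, -5], [5, 6], [-3, -2]].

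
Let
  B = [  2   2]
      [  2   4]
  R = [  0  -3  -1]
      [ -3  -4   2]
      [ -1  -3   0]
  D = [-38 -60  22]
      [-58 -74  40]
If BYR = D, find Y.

Isolating Y: multiply by B⁻¹ from the left and R⁻¹ from the right, so Y = B⁻¹DR⁻¹.
det B = 4, so B⁻¹ = [[1, -1/2], [-1/2, 1/2]].
R has determinant 1; R⁻¹ = [[6, 3, -10], [-2, -1, 3], [5, 3, -9]].
B⁻¹D = [[-9, -23, 2], [-10, -7, 9]].
Y = (B⁻¹D)R⁻¹ = [[2, 2, 3], [-1, 4, -2]].

Y = [[2, 2, 3], [-1, 4, -2]]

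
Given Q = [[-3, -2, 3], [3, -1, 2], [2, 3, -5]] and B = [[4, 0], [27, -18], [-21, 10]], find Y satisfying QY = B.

Y = [[5, -4], [-2, 6], [5, 0]]

Left-multiplying both sides by Q⁻¹ gives Y = Q⁻¹B.
det Q = -2, so Q⁻¹ = [[1/2, 1/2, 1/2], [-19/2, -9/2, -15/2], [-11/2, -5/2, -9/2]].
Y = Q⁻¹B = [[1/2, 1/2, 1/2], [-19/2, -9/2, -15/2], [-11/2, -5/2, -9/2]] · [[4, 0], [27, -18], [-21, 10]] = [[5, -4], [-2, 6], [5, 0]].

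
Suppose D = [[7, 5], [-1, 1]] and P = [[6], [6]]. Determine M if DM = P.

D is on the left of M, so left-multiply by D⁻¹: M = D⁻¹P.
D has determinant 12; D⁻¹ = [[1/12, -5/12], [1/12, 7/12]].
M = D⁻¹P = [[1/12, -5/12], [1/12, 7/12]] · [[6], [6]] = [[-2], [4]].

M = [[-2], [4]]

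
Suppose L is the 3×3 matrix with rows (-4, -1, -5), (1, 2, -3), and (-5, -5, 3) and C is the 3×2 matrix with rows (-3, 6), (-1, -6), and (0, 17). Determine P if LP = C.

Left-multiplying both sides by L⁻¹ gives P = L⁻¹C.
L has determinant -1; L⁻¹ = [[9, -28, -13], [-12, 37, 17], [-5, 15, 7]].
P = L⁻¹C = [[9, -28, -13], [-12, 37, 17], [-5, 15, 7]] · [[-3, 6], [-1, -6], [0, 17]] = [[1, 1], [-1, -5], [0, -1]].

P = [[1, 1], [-1, -5], [0, -1]]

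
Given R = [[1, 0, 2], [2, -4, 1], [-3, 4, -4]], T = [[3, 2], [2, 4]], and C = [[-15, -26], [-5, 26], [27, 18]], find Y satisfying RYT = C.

Y = R⁻¹CT⁻¹ (apply R⁻¹ on the left and T⁻¹ on the right).
det R = 4, so R⁻¹ = [[3, 2, 2], [5/4, 1/2, 3/4], [-1, -1, -1]].
det T = 8; the adjugate gives T⁻¹ = [[1/2, -1/4], [-1/4, 3/8]].
R⁻¹C = [[-1, 10], [-1, -6], [-7, -18]].
Y = (R⁻¹C)T⁻¹ = [[-3, 4], [1, -2], [1, -5]].

Y = [[-3, 4], [1, -2], [1, -5]]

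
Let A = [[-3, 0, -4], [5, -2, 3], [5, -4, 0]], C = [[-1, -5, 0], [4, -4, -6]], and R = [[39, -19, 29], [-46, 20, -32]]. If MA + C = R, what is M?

M = [[-5, 3, 2], [5, -2, -5]]

MA = R − C = [[40, -14, 29], [-50, 24, -26]].
Since A sits to the right of M, M = (R − C)A⁻¹.
A has determinant 4; A⁻¹ = [[3, 4, -2], [15/4, 5, -11/4], [-5/2, -3, 3/2]].
M = (R − C)A⁻¹ = [[-5, 3, 2], [5, -2, -5]].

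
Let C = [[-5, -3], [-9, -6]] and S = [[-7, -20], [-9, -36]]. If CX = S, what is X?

X = [[5, 4], [-6, 0]]

Since C multiplies X on the left, X = C⁻¹S.
det C = 3; the adjugate gives C⁻¹ = [[-2, 1], [3, -5/3]].
X = C⁻¹S = [[-2, 1], [3, -5/3]] · [[-7, -20], [-9, -36]] = [[5, 4], [-6, 0]].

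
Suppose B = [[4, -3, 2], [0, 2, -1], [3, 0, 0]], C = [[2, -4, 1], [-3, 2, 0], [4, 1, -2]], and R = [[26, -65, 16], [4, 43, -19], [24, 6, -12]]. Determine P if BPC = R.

P = [[0, 0, 2], [-4, -2, 1], [5, 2, -1]]

Left-multiply by B⁻¹ and right-multiply by C⁻¹: P = B⁻¹RC⁻¹.
det B = -3, so B⁻¹ = [[0, 0, 1/3], [1, 2, -4/3], [2, 3, -8/3]].
C has determinant 5; C⁻¹ = [[-4/5, -7/5, -2/5], [-6/5, -8/5, -3/5], [-11/5, -18/5, -8/5]].
B⁻¹R = [[8, 2, -4], [2, 13, -6], [0, -17, 7]].
P = (B⁻¹R)C⁻¹ = [[0, 0, 2], [-4, -2, 1], [5, 2, -1]].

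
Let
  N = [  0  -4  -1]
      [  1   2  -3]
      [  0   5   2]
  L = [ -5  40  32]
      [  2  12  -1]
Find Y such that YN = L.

Y = [[-5, -5, 6], [3, 2, 4]]

Right-multiplying both sides by N⁻¹ gives Y = LN⁻¹.
det N = 3, so N⁻¹ = [[19/3, 1, 14/3], [-2/3, 0, -1/3], [5/3, 0, 4/3]].
Y = LN⁻¹ = [[-5, 40, 32], [2, 12, -1]] · [[19/3, 1, 14/3], [-2/3, 0, -1/3], [5/3, 0, 4/3]] = [[-5, -5, 6], [3, 2, 4]].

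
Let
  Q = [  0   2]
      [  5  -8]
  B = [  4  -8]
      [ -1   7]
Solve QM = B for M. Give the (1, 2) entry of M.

Left-multiplying both sides by Q⁻¹ gives M = Q⁻¹B.
Q has determinant -10; Q⁻¹ = [[4/5, 1/5], [1/2, 0]].
M = Q⁻¹B = [[4/5, 1/5], [1/2, 0]] · [[4, -8], [-1, 7]] = [[3, -5], [2, -4]].

-5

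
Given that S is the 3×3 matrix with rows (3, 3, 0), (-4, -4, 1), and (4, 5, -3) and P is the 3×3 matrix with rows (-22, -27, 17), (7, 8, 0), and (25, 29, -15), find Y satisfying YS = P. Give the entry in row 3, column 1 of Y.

-1

S is on the right of Y, so right-multiply by S⁻¹: Y = PS⁻¹.
S has determinant -3; S⁻¹ = [[-7/3, -3, -1], [8/3, 3, 1], [4/3, 1, 0]].
Y = PS⁻¹ = [[-22, -27, 17], [7, 8, 0], [25, 29, -15]] · [[-7/3, -3, -1], [8/3, 3, 1], [4/3, 1, 0]] = [[2, 2, -5], [5, 3, 1], [-1, -3, 4]].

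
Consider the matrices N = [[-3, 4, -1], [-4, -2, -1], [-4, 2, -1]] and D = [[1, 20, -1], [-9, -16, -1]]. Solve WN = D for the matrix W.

Since N sits to the right of W, W = DN⁻¹.
det N = 4, so N⁻¹ = [[1, 1/2, -3/2], [0, -1/4, 1/4], [-4, -5/2, 11/2]].
W = DN⁻¹ = [[1, 20, -1], [-9, -16, -1]] · [[1, 1/2, -3/2], [0, -1/4, 1/4], [-4, -5/2, 11/2]] = [[5, -2, -2], [-5, 2, 4]].

W = [[5, -2, -2], [-5, 2, 4]]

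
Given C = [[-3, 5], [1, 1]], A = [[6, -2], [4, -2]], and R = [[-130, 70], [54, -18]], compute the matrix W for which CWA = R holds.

W = [[5, 5], [4, -5]]

W = C⁻¹RA⁻¹ (apply C⁻¹ on the left and A⁻¹ on the right).
C has determinant -8; C⁻¹ = [[-1/8, 5/8], [1/8, 3/8]].
det A = -4; the adjugate gives A⁻¹ = [[1/2, -1/2], [1, -3/2]].
C⁻¹R = [[50, -20], [4, 2]].
W = (C⁻¹R)A⁻¹ = [[5, 5], [4, -5]].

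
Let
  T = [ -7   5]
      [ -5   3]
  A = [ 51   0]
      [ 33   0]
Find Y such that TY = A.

Y = [[-3, 0], [6, 0]]

T is on the left of Y, so left-multiply by T⁻¹: Y = T⁻¹A.
det T = 4; the adjugate gives T⁻¹ = [[3/4, -5/4], [5/4, -7/4]].
Y = T⁻¹A = [[3/4, -5/4], [5/4, -7/4]] · [[51, 0], [33, 0]] = [[-3, 0], [6, 0]].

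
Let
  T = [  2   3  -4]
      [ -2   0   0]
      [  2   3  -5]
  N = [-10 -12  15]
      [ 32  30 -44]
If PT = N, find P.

P = [[-5, 1, 1], [6, -6, 4]]

Since T sits to the right of P, P = NT⁻¹.
det T = -6, so T⁻¹ = [[0, -1/2, 0], [5/3, 1/3, -4/3], [1, 0, -1]].
P = NT⁻¹ = [[-10, -12, 15], [32, 30, -44]] · [[0, -1/2, 0], [5/3, 1/3, -4/3], [1, 0, -1]] = [[-5, 1, 1], [6, -6, 4]].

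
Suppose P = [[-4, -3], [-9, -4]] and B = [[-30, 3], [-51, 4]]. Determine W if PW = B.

Left-multiplying both sides by P⁻¹ gives W = P⁻¹B.
det P = -11, so P⁻¹ = [[4/11, -3/11], [-9/11, 4/11]].
W = P⁻¹B = [[4/11, -3/11], [-9/11, 4/11]] · [[-30, 3], [-51, 4]] = [[3, 0], [6, -1]].

W = [[3, 0], [6, -1]]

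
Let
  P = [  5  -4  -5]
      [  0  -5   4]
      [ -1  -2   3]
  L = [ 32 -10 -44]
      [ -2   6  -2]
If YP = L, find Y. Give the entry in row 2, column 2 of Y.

-2

Right-multiplying both sides by P⁻¹ gives Y = LP⁻¹.
det P = 6, so P⁻¹ = [[-7/6, 11/3, -41/6], [-2/3, 5/3, -10/3], [-5/6, 7/3, -25/6]].
Y = LP⁻¹ = [[32, -10, -44], [-2, 6, -2]] · [[-7/6, 11/3, -41/6], [-2/3, 5/3, -10/3], [-5/6, 7/3, -25/6]] = [[6, -2, -2], [0, -2, 2]].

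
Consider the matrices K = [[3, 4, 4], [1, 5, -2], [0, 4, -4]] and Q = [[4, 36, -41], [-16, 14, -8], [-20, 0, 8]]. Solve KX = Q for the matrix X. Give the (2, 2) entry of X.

6

Left-multiplying both sides by K⁻¹ gives X = K⁻¹Q.
det K = -4; the adjugate gives K⁻¹ = [[3, -8, 7], [-1, 3, -5/2], [-1, 3, -11/4]].
X = K⁻¹Q = [[3, -8, 7], [-1, 3, -5/2], [-1, 3, -11/4]] · [[4, 36, -41], [-16, 14, -8], [-20, 0, 8]] = [[0, -4, -3], [-2, 6, -3], [3, 6, -5]].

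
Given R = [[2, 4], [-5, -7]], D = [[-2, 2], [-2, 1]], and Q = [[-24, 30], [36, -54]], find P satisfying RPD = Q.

Isolating P: multiply by R⁻¹ from the left and D⁻¹ from the right, so P = R⁻¹QD⁻¹.
R has determinant 6; R⁻¹ = [[-7/6, -2/3], [5/6, 1/3]].
det D = 2; the adjugate gives D⁻¹ = [[1/2, -1], [1, -1]].
R⁻¹Q = [[4, 1], [-8, 7]].
P = (R⁻¹Q)D⁻¹ = [[3, -5], [3, 1]].

P = [[3, -5], [3, 1]]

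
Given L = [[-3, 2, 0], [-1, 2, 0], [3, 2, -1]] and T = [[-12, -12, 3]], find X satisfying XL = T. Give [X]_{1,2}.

-6

L is on the right of X, so right-multiply by L⁻¹: X = TL⁻¹.
det L = 4; the adjugate gives L⁻¹ = [[-1/2, 1/2, 0], [-1/4, 3/4, 0], [-2, 3, -1]].
X = TL⁻¹ = [[-12, -12, 3]] · [[-1/2, 1/2, 0], [-1/4, 3/4, 0], [-2, 3, -1]] = [[3, -6, -3]].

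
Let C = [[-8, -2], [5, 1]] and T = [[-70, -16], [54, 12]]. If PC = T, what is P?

Right-multiplying both sides by C⁻¹ gives P = TC⁻¹.
det C = 2, so C⁻¹ = [[1/2, 1], [-5/2, -4]].
P = TC⁻¹ = [[-70, -16], [54, 12]] · [[1/2, 1], [-5/2, -4]] = [[5, -6], [-3, 6]].

P = [[5, -6], [-3, 6]]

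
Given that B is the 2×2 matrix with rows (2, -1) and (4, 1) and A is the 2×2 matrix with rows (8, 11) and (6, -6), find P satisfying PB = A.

P = [[-6, 5], [5, -1]]

Since B sits to the right of P, P = AB⁻¹.
det B = 6, so B⁻¹ = [[1/6, 1/6], [-2/3, 1/3]].
P = AB⁻¹ = [[8, 11], [6, -6]] · [[1/6, 1/6], [-2/3, 1/3]] = [[-6, 5], [5, -1]].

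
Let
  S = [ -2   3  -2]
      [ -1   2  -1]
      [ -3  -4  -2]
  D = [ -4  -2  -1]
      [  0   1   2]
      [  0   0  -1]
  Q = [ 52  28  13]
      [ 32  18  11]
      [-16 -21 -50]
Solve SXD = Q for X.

Isolating X: multiply by S⁻¹ from the left and D⁻¹ from the right, so X = S⁻¹QD⁻¹.
S has determinant -1; S⁻¹ = [[8, -14, -1], [-1, 2, 0], [-10, 17, 1]].
D has determinant 4; D⁻¹ = [[-1/4, -1/2, -3/4], [0, 1, 2], [0, 0, -1]].
S⁻¹Q = [[-16, -7, 0], [12, 8, 9], [8, 5, 7]].
X = (S⁻¹Q)D⁻¹ = [[4, 1, -2], [-3, 2, -2], [-2, 1, -3]].

X = [[4, 1, -2], [-3, 2, -2], [-2, 1, -3]]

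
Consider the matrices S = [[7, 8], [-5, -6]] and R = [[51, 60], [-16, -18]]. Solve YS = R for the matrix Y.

S is on the right of Y, so right-multiply by S⁻¹: Y = RS⁻¹.
det S = -2, so S⁻¹ = [[3, 4], [-5/2, -7/2]].
Y = RS⁻¹ = [[51, 60], [-16, -18]] · [[3, 4], [-5/2, -7/2]] = [[3, -6], [-3, -1]].

Y = [[3, -6], [-3, -1]]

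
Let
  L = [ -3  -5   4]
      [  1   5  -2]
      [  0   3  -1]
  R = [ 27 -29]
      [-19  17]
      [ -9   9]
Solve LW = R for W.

Left-multiplying both sides by L⁻¹ gives W = L⁻¹R.
L has determinant 4; L⁻¹ = [[1/4, 7/4, -5/2], [1/4, 3/4, -1/2], [3/4, 9/4, -5/2]].
W = L⁻¹R = [[1/4, 7/4, -5/2], [1/4, 3/4, -1/2], [3/4, 9/4, -5/2]] · [[27, -29], [-19, 17], [-9, 9]] = [[-4, 0], [-3, 1], [0, -6]].

W = [[-4, 0], [-3, 1], [0, -6]]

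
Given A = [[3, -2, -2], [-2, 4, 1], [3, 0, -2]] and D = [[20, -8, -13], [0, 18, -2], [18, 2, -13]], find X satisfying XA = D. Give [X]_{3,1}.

Since A sits to the right of X, X = DA⁻¹.
det A = 2; the adjugate gives A⁻¹ = [[-4, -2, 3], [-1/2, 0, 1/2], [-6, -3, 4]].
X = DA⁻¹ = [[20, -8, -13], [0, 18, -2], [18, 2, -13]] · [[-4, -2, 3], [-1/2, 0, 1/2], [-6, -3, 4]] = [[2, -1, 4], [3, 6, 1], [5, 3, 3]].

5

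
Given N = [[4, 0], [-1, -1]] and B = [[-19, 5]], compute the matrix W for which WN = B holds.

W = [[-6, -5]]

Since N sits to the right of W, W = BN⁻¹.
det N = -4; the adjugate gives N⁻¹ = [[1/4, 0], [-1/4, -1]].
W = BN⁻¹ = [[-19, 5]] · [[1/4, 0], [-1/4, -1]] = [[-6, -5]].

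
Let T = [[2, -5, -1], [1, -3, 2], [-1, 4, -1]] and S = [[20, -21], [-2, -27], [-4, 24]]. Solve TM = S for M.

Left-multiplying both sides by T⁻¹ gives M = T⁻¹S.
det T = -6; the adjugate gives T⁻¹ = [[5/6, 3/2, 13/6], [1/6, 1/2, 5/6], [-1/6, 1/2, 1/6]].
M = T⁻¹S = [[5/6, 3/2, 13/6], [1/6, 1/2, 5/6], [-1/6, 1/2, 1/6]] · [[20, -21], [-2, -27], [-4, 24]] = [[5, -6], [-1, 3], [-5, -6]].

M = [[5, -6], [-1, 3], [-5, -6]]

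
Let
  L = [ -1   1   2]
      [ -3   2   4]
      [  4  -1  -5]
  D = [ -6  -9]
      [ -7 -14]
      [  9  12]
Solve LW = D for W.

W = [[-5, -4], [1, -3], [-6, -5]]

Left-multiplying both sides by L⁻¹ gives W = L⁻¹D.
det L = -3, so L⁻¹ = [[2, -1, 0], [-1/3, 1, 2/3], [5/3, -1, -1/3]].
W = L⁻¹D = [[2, -1, 0], [-1/3, 1, 2/3], [5/3, -1, -1/3]] · [[-6, -9], [-7, -14], [9, 12]] = [[-5, -4], [1, -3], [-6, -5]].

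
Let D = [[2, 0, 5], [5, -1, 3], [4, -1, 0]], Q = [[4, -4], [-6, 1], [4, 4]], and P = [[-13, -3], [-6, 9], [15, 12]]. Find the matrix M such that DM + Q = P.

M = [[4, 3], [5, 4], [-5, -1]]

DM = P − Q = [[-17, 1], [0, 8], [11, 8]].
Since D multiplies M on the left, M = D⁻¹(P − Q).
det D = 1; the adjugate gives D⁻¹ = [[3, -5, 5], [12, -20, 19], [-1, 2, -2]].
M = D⁻¹(P − Q) = [[4, 3], [5, 4], [-5, -1]].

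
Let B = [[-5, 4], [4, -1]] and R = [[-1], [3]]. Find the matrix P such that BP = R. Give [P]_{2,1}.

B is on the left of P, so left-multiply by B⁻¹: P = B⁻¹R.
B has determinant -11; B⁻¹ = [[1/11, 4/11], [4/11, 5/11]].
P = B⁻¹R = [[1/11, 4/11], [4/11, 5/11]] · [[-1], [3]] = [[1], [1]].

1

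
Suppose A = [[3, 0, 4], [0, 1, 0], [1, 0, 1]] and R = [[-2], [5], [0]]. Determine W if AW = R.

Left-multiplying both sides by A⁻¹ gives W = A⁻¹R.
det A = -1; the adjugate gives A⁻¹ = [[-1, 0, 4], [0, 1, 0], [1, 0, -3]].
W = A⁻¹R = [[-1, 0, 4], [0, 1, 0], [1, 0, -3]] · [[-2], [5], [0]] = [[2], [5], [-2]].

W = [[2], [5], [-2]]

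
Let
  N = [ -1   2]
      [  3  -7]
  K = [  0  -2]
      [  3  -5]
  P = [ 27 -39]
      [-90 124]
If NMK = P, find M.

M = [[-5, -3], [-4, 3]]

M = N⁻¹PK⁻¹ (apply N⁻¹ on the left and K⁻¹ on the right).
N has determinant 1; N⁻¹ = [[-7, -2], [-3, -1]].
det K = 6; the adjugate gives K⁻¹ = [[-5/6, 1/3], [-1/2, 0]].
N⁻¹P = [[-9, 25], [9, -7]].
M = (N⁻¹P)K⁻¹ = [[-5, -3], [-4, 3]].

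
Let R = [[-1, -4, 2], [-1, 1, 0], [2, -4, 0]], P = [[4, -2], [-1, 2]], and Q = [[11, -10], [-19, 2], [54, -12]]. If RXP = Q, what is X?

X = [[4, 5], [-2, 0], [-1, 1]]

X = R⁻¹QP⁻¹ (apply R⁻¹ on the left and P⁻¹ on the right).
det R = 4; the adjugate gives R⁻¹ = [[0, -2, -1/2], [0, -1, -1/2], [1/2, -3, -5/4]].
det P = 6, so P⁻¹ = [[1/3, 1/3], [1/6, 2/3]].
R⁻¹Q = [[11, 2], [-8, 4], [-5, 4]].
X = (R⁻¹Q)P⁻¹ = [[4, 5], [-2, 0], [-1, 1]].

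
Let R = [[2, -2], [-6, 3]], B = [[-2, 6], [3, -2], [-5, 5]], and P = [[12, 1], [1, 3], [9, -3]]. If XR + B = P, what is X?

X = [[-2, -3], [-4, -1], [1, -2]]

XR = P − B = [[14, -5], [-2, 5], [14, -8]].
Right-multiplying both sides by R⁻¹ gives X = (P − B)R⁻¹.
det R = -6; the adjugate gives R⁻¹ = [[-1/2, -1/3], [-1, -1/3]].
X = (P − B)R⁻¹ = [[-2, -3], [-4, -1], [1, -2]].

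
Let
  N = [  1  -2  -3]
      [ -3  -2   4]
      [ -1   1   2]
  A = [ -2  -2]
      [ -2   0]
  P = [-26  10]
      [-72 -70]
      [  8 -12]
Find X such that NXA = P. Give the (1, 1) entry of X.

-3

X = N⁻¹PA⁻¹ (apply N⁻¹ on the left and A⁻¹ on the right).
det N = 3, so N⁻¹ = [[-8/3, 1/3, -14/3], [2/3, -1/3, 5/3], [-5/3, 1/3, -8/3]].
A has determinant -4; A⁻¹ = [[0, -1/2], [-1/2, 1/2]].
N⁻¹P = [[8, 6], [20, 10], [-2, -8]].
X = (N⁻¹P)A⁻¹ = [[-3, -1], [-5, -5], [4, -3]].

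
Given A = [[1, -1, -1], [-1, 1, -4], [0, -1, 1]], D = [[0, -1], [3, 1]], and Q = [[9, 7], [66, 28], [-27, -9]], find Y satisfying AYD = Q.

Left-multiply by A⁻¹ and right-multiply by D⁻¹: Y = A⁻¹QD⁻¹.
det A = -5; the adjugate gives A⁻¹ = [[3/5, -2/5, -1], [-1/5, -1/5, -1], [-1/5, -1/5, 0]].
det D = 3, so D⁻¹ = [[1/3, 1/3], [-1, 0]].
A⁻¹Q = [[6, 2], [12, 2], [-15, -7]].
Y = (A⁻¹Q)D⁻¹ = [[0, 2], [2, 4], [2, -5]].

Y = [[0, 2], [2, 4], [2, -5]]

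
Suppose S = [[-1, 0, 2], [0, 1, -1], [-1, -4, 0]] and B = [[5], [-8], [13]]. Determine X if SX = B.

S is on the left of X, so left-multiply by S⁻¹: X = S⁻¹B.
S has determinant 6; S⁻¹ = [[-2/3, -4/3, -1/3], [1/6, 1/3, -1/6], [1/6, -2/3, -1/6]].
X = S⁻¹B = [[-2/3, -4/3, -1/3], [1/6, 1/3, -1/6], [1/6, -2/3, -1/6]] · [[5], [-8], [13]] = [[3], [-4], [4]].

X = [[3], [-4], [4]]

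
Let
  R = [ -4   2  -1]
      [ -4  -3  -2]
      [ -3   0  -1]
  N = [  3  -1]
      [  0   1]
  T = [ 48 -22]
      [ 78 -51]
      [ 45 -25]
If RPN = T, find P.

Isolating P: multiply by R⁻¹ from the left and N⁻¹ from the right, so P = R⁻¹TN⁻¹.
det R = 1, so R⁻¹ = [[3, 2, -7], [2, 1, -4], [-9, -6, 20]].
det N = 3; the adjugate gives N⁻¹ = [[1/3, 1/3], [0, 1]].
R⁻¹T = [[-15, 7], [-6, 5], [0, 4]].
P = (R⁻¹T)N⁻¹ = [[-5, 2], [-2, 3], [0, 4]].

P = [[-5, 2], [-2, 3], [0, 4]]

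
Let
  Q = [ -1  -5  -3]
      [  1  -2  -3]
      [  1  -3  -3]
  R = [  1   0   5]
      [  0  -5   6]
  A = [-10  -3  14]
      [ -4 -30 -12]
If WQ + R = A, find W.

W = [[4, -4, -3], [5, 3, -2]]

WQ = A − R = [[-11, -3, 9], [-4, -25, -18]].
Right-multiplying both sides by Q⁻¹ gives W = (A − R)Q⁻¹.
det Q = 6, so Q⁻¹ = [[-1/2, -1, 3/2], [0, 1, -1], [-1/6, -4/3, 7/6]].
W = (A − R)Q⁻¹ = [[4, -4, -3], [5, 3, -2]].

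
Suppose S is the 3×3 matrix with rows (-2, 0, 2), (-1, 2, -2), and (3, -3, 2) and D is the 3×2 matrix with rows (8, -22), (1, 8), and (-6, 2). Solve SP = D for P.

P = [[-1, 6], [3, 2], [3, -5]]

S is on the left of P, so left-multiply by S⁻¹: P = S⁻¹D.
det S = -2; the adjugate gives S⁻¹ = [[1, 3, 2], [2, 5, 3], [3/2, 3, 2]].
P = S⁻¹D = [[1, 3, 2], [2, 5, 3], [3/2, 3, 2]] · [[8, -22], [1, 8], [-6, 2]] = [[-1, 6], [3, 2], [3, -5]].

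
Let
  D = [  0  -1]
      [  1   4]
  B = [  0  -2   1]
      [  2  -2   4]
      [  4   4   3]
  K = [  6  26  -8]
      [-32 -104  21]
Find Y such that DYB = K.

Isolating Y: multiply by D⁻¹ from the left and B⁻¹ from the right, so Y = D⁻¹KB⁻¹.
D has determinant 1; D⁻¹ = [[4, 1], [-1, 0]].
B has determinant -4; B⁻¹ = [[11/2, -5/2, 3/2], [-5/2, 1, -1/2], [-4, 2, -1]].
D⁻¹K = [[-8, 0, -11], [-6, -26, 8]].
Y = (D⁻¹K)B⁻¹ = [[0, -2, -1], [0, 5, -4]].

Y = [[0, -2, -1], [0, 5, -4]]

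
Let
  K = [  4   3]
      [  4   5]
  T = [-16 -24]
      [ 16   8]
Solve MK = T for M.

Since K sits to the right of M, M = TK⁻¹.
K has determinant 8; K⁻¹ = [[5/8, -3/8], [-1/2, 1/2]].
M = TK⁻¹ = [[-16, -24], [16, 8]] · [[5/8, -3/8], [-1/2, 1/2]] = [[2, -6], [6, -2]].

M = [[2, -6], [6, -2]]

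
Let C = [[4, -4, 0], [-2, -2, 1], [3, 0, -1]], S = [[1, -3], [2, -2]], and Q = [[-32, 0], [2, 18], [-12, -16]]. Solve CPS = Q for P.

P = [[4, -5], [0, 1], [-2, -2]]

Left-multiply by C⁻¹ and right-multiply by S⁻¹: P = C⁻¹QS⁻¹.
det C = 4, so C⁻¹ = [[1/2, -1, -1], [1/4, -1, -1], [3/2, -3, -4]].
S has determinant 4; S⁻¹ = [[-1/2, 3/4], [-1/2, 1/4]].
C⁻¹Q = [[-6, -2], [2, -2], [-6, 10]].
P = (C⁻¹Q)S⁻¹ = [[4, -5], [0, 1], [-2, -2]].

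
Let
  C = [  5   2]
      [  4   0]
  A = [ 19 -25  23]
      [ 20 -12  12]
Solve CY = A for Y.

C is on the left of Y, so left-multiply by C⁻¹: Y = C⁻¹A.
det C = -8; the adjugate gives C⁻¹ = [[0, 1/4], [1/2, -5/8]].
Y = C⁻¹A = [[0, 1/4], [1/2, -5/8]] · [[19, -25, 23], [20, -12, 12]] = [[5, -3, 3], [-3, -5, 4]].

Y = [[5, -3, 3], [-3, -5, 4]]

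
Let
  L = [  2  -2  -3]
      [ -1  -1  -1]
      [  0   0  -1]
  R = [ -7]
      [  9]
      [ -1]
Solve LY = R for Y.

Y = [[-6], [-4], [1]]

Left-multiplying both sides by L⁻¹ gives Y = L⁻¹R.
det L = 4; the adjugate gives L⁻¹ = [[1/4, -1/2, -1/4], [-1/4, -1/2, 5/4], [0, 0, -1]].
Y = L⁻¹R = [[1/4, -1/2, -1/4], [-1/4, -1/2, 5/4], [0, 0, -1]] · [[-7], [9], [-1]] = [[-6], [-4], [1]].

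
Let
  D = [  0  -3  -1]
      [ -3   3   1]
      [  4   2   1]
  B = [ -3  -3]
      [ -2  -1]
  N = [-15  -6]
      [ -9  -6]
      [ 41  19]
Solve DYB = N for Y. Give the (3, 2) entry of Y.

Y = D⁻¹NB⁻¹ (apply D⁻¹ on the left and B⁻¹ on the right).
det D = -3; the adjugate gives D⁻¹ = [[-1/3, -1/3, 0], [-7/3, -4/3, -1], [6, 4, 3]].
B has determinant -3; B⁻¹ = [[1/3, -1], [-2/3, 1]].
D⁻¹N = [[8, 4], [6, 3], [-3, -3]].
Y = (D⁻¹N)B⁻¹ = [[0, -4], [0, -3], [1, 0]].

0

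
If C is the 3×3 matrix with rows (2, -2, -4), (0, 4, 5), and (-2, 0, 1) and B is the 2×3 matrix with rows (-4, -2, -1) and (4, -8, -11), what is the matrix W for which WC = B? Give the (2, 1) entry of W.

C is on the right of W, so right-multiply by C⁻¹: W = BC⁻¹.
det C = -4; the adjugate gives C⁻¹ = [[-1, -1/2, -3/2], [5/2, 3/2, 5/2], [-2, -1, -2]].
W = BC⁻¹ = [[-4, -2, -1], [4, -8, -11]] · [[-1, -1/2, -3/2], [5/2, 3/2, 5/2], [-2, -1, -2]] = [[1, 0, 3], [-2, -3, -4]].

-2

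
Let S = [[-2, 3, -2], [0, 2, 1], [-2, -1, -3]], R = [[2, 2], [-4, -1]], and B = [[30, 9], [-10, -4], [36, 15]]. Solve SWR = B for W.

W = [[-3, -2], [-1, -1], [1, 4]]

Left-multiply by S⁻¹ and right-multiply by R⁻¹: W = S⁻¹BR⁻¹.
det S = -4; the adjugate gives S⁻¹ = [[5/4, -11/4, -7/4], [1/2, -1/2, -1/2], [-1, 2, 1]].
det R = 6, so R⁻¹ = [[-1/6, -1/3], [2/3, 1/3]].
S⁻¹B = [[2, -4], [2, -1], [-14, -2]].
W = (S⁻¹B)R⁻¹ = [[-3, -2], [-1, -1], [1, 4]].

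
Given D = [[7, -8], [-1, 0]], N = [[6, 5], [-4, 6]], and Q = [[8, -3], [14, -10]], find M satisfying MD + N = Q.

M = [[1, 5], [2, -4]]

MD = Q − N = [[2, -8], [18, -16]].
D is on the right of M, so right-multiply by D⁻¹: M = (Q − N)D⁻¹.
D has determinant -8; D⁻¹ = [[0, -1], [-1/8, -7/8]].
M = (Q − N)D⁻¹ = [[1, 5], [2, -4]].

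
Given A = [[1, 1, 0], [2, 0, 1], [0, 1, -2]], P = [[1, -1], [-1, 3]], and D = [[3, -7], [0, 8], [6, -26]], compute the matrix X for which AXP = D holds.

Isolating X: multiply by A⁻¹ from the left and P⁻¹ from the right, so X = A⁻¹DP⁻¹.
det A = 3; the adjugate gives A⁻¹ = [[-1/3, 2/3, 1/3], [4/3, -2/3, -1/3], [2/3, -1/3, -2/3]].
det P = 2, so P⁻¹ = [[3/2, 1/2], [1/2, 1/2]].
A⁻¹D = [[1, -1], [2, -6], [-2, 10]].
X = (A⁻¹D)P⁻¹ = [[1, 0], [0, -2], [2, 4]].

X = [[1, 0], [0, -2], [2, 4]]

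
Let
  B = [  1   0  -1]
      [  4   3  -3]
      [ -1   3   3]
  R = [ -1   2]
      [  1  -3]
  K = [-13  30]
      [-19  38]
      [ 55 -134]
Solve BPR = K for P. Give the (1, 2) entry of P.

Isolating P: multiply by B⁻¹ from the left and R⁻¹ from the right, so P = B⁻¹KR⁻¹.
det B = 3; the adjugate gives B⁻¹ = [[6, -1, 1], [-3, 2/3, -1/3], [5, -1, 1]].
R has determinant 1; R⁻¹ = [[-3, -2], [-1, -1]].
B⁻¹K = [[-4, 8], [8, -20], [9, -22]].
P = (B⁻¹K)R⁻¹ = [[4, 0], [-4, 4], [-5, 4]].

0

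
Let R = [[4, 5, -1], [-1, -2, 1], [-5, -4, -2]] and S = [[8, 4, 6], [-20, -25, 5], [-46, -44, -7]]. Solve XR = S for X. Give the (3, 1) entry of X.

-6

R is on the right of X, so right-multiply by R⁻¹: X = SR⁻¹.
R has determinant 3; R⁻¹ = [[8/3, 14/3, 1], [-7/3, -13/3, -1], [-2, -3, -1]].
X = SR⁻¹ = [[8, 4, 6], [-20, -25, 5], [-46, -44, -7]] · [[8/3, 14/3, 1], [-7/3, -13/3, -1], [-2, -3, -1]] = [[0, 2, -2], [-5, 0, 0], [-6, -3, 5]].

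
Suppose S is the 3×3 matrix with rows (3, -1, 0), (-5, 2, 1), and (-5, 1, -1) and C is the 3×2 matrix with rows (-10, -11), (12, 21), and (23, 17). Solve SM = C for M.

M = [[-5, -5], [-5, -4], [-3, 4]]

Since S multiplies M on the left, M = S⁻¹C.
det S = 1; the adjugate gives S⁻¹ = [[-3, -1, -1], [-10, -3, -3], [5, 2, 1]].
M = S⁻¹C = [[-3, -1, -1], [-10, -3, -3], [5, 2, 1]] · [[-10, -11], [12, 21], [23, 17]] = [[-5, -5], [-5, -4], [-3, 4]].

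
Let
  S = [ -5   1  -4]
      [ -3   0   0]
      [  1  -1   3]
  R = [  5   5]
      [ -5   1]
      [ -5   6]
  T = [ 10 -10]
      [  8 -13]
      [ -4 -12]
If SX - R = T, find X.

X = [[-1, 4], [2, -5], [-2, -5]]

SX = T + R = [[15, -5], [3, -12], [-9, -6]].
Left-multiplying both sides by S⁻¹ gives X = S⁻¹(T + R).
S has determinant -3; S⁻¹ = [[0, -1/3, 0], [-3, 11/3, -4], [-1, 4/3, -1]].
X = S⁻¹(T + R) = [[-1, 4], [2, -5], [-2, -5]].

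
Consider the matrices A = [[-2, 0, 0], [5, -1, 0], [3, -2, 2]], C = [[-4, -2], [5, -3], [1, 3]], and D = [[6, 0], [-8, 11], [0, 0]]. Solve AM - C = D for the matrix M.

AM = D + C = [[2, -2], [-3, 8], [1, 3]].
A is on the left of M, so left-multiply by A⁻¹: M = A⁻¹(D + C).
det A = 4; the adjugate gives A⁻¹ = [[-1/2, 0, 0], [-5/2, -1, 0], [-7/4, -1, 1/2]].
M = A⁻¹(D + C) = [[-1, 1], [-2, -3], [0, -3]].

M = [[-1, 1], [-2, -3], [0, -3]]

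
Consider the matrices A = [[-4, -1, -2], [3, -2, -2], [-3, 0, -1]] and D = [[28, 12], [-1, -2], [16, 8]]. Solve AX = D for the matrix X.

A is on the left of X, so left-multiply by A⁻¹: X = A⁻¹D.
A has determinant -5; A⁻¹ = [[-2/5, 1/5, 2/5], [-9/5, 2/5, 14/5], [6/5, -3/5, -11/5]].
X = A⁻¹D = [[-2/5, 1/5, 2/5], [-9/5, 2/5, 14/5], [6/5, -3/5, -11/5]] · [[28, 12], [-1, -2], [16, 8]] = [[-5, -2], [-6, 0], [-1, -2]].

X = [[-5, -2], [-6, 0], [-1, -2]]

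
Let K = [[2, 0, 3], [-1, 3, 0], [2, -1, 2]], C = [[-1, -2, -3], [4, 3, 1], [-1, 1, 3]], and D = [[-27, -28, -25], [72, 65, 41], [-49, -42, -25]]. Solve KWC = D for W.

W = [[-3, -5, 4], [-3, 4, 2], [5, 2, -2]]

Isolating W: multiply by K⁻¹ from the left and C⁻¹ from the right, so W = K⁻¹DC⁻¹.
det K = -3, so K⁻¹ = [[-2, 1, 3], [-2/3, 2/3, 1], [5/3, -2/3, -2]].
C has determinant -3; C⁻¹ = [[-8/3, -1, -7/3], [13/3, 2, 11/3], [-7/3, -1, -5/3]].
K⁻¹D = [[-21, -5, 16], [17, 20, 19], [5, -6, -19]].
W = (K⁻¹D)C⁻¹ = [[-3, -5, 4], [-3, 4, 2], [5, 2, -2]].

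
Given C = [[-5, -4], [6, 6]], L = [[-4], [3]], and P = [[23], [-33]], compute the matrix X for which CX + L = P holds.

X = [[-3], [-3]]

CX = P − L = [[27], [-36]].
C is on the left of X, so left-multiply by C⁻¹: X = C⁻¹(P − L).
C has determinant -6; C⁻¹ = [[-1, -2/3], [1, 5/6]].
X = C⁻¹(P − L) = [[-3], [-3]].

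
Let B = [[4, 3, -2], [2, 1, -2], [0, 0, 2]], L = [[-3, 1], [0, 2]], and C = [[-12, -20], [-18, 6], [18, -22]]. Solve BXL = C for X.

X = [[1, -2], [-2, -4], [-3, -4]]

Isolating X: multiply by B⁻¹ from the left and L⁻¹ from the right, so X = B⁻¹CL⁻¹.
B has determinant -4; B⁻¹ = [[-1/2, 3/2, 1], [1, -2, -1], [0, 0, 1/2]].
det L = -6; the adjugate gives L⁻¹ = [[-1/3, 1/6], [0, 1/2]].
B⁻¹C = [[-3, -3], [6, -10], [9, -11]].
X = (B⁻¹C)L⁻¹ = [[1, -2], [-2, -4], [-3, -4]].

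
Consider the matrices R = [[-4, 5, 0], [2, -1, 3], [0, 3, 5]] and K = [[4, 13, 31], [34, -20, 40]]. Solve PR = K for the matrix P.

P = [[0, 2, 5], [-6, 5, 5]]

R is on the right of P, so right-multiply by R⁻¹: P = KR⁻¹.
det R = 6; the adjugate gives R⁻¹ = [[-7/3, -25/6, 5/2], [-5/3, -10/3, 2], [1, 2, -1]].
P = KR⁻¹ = [[4, 13, 31], [34, -20, 40]] · [[-7/3, -25/6, 5/2], [-5/3, -10/3, 2], [1, 2, -1]] = [[0, 2, 5], [-6, 5, 5]].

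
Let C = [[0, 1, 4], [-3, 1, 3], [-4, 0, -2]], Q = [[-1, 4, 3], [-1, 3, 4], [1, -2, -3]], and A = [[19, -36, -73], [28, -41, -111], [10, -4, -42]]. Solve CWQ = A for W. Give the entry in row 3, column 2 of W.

W = C⁻¹AQ⁻¹ (apply C⁻¹ on the left and Q⁻¹ on the right).
C has determinant -2; C⁻¹ = [[1, -1, 1/2], [9, -8, 6], [-2, 2, -3/2]].
det Q = 2; the adjugate gives Q⁻¹ = [[-1/2, 3, 7/2], [1/2, 0, 1/2], [-1/2, 1, 1/2]].
C⁻¹A = [[-4, 3, 17], [7, -20, -21], [3, -4, -13]].
W = (C⁻¹A)Q⁻¹ = [[-5, 5, -4], [-3, 0, 4], [3, -4, 2]].

-4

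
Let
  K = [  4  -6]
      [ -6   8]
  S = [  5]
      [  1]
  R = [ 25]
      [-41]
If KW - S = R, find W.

KW = R + S = [[30], [-40]].
Since K multiplies W on the left, W = K⁻¹(R + S).
det K = -4; the adjugate gives K⁻¹ = [[-2, -3/2], [-3/2, -1]].
W = K⁻¹(R + S) = [[0], [-5]].

W = [[0], [-5]]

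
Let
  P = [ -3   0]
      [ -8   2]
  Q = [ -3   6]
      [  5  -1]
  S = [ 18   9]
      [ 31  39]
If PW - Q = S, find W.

PW = S + Q = [[15, 15], [36, 38]].
Since P multiplies W on the left, W = P⁻¹(S + Q).
det P = -6, so P⁻¹ = [[-1/3, 0], [-4/3, 1/2]].
W = P⁻¹(S + Q) = [[-5, -5], [-2, -1]].

W = [[-5, -5], [-2, -1]]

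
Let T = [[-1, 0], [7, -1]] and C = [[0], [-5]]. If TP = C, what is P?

Left-multiplying both sides by T⁻¹ gives P = T⁻¹C.
det T = 1; the adjugate gives T⁻¹ = [[-1, 0], [-7, -1]].
P = T⁻¹C = [[-1, 0], [-7, -1]] · [[0], [-5]] = [[0], [5]].

P = [[0], [5]]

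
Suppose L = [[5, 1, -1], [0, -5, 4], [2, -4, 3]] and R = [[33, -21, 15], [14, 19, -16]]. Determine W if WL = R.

L is on the right of W, so right-multiply by L⁻¹: W = RL⁻¹.
det L = 3, so L⁻¹ = [[1/3, 1/3, -1/3], [8/3, 17/3, -20/3], [10/3, 22/3, -25/3]].
W = RL⁻¹ = [[33, -21, 15], [14, 19, -16]] · [[1/3, 1/3, -1/3], [8/3, 17/3, -20/3], [10/3, 22/3, -25/3]] = [[5, 2, 4], [2, -5, 2]].

W = [[5, 2, 4], [2, -5, 2]]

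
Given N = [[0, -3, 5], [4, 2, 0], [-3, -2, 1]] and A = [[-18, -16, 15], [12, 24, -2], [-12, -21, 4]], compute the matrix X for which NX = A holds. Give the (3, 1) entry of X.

0

Left-multiplying both sides by N⁻¹ gives X = N⁻¹A.
N has determinant 2; N⁻¹ = [[1, -7/2, -5], [-2, 15/2, 10], [-1, 9/2, 6]].
X = N⁻¹A = [[1, -7/2, -5], [-2, 15/2, 10], [-1, 9/2, 6]] · [[-18, -16, 15], [12, 24, -2], [-12, -21, 4]] = [[0, 5, 2], [6, 2, -5], [0, -2, 0]].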